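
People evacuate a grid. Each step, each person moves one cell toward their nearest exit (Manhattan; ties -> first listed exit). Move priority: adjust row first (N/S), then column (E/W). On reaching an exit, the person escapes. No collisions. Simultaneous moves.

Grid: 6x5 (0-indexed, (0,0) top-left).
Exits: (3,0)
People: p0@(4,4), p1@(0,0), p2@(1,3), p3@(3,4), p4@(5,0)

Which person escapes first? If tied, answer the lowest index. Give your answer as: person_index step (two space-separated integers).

Answer: 4 2

Derivation:
Step 1: p0:(4,4)->(3,4) | p1:(0,0)->(1,0) | p2:(1,3)->(2,3) | p3:(3,4)->(3,3) | p4:(5,0)->(4,0)
Step 2: p0:(3,4)->(3,3) | p1:(1,0)->(2,0) | p2:(2,3)->(3,3) | p3:(3,3)->(3,2) | p4:(4,0)->(3,0)->EXIT
Step 3: p0:(3,3)->(3,2) | p1:(2,0)->(3,0)->EXIT | p2:(3,3)->(3,2) | p3:(3,2)->(3,1) | p4:escaped
Step 4: p0:(3,2)->(3,1) | p1:escaped | p2:(3,2)->(3,1) | p3:(3,1)->(3,0)->EXIT | p4:escaped
Step 5: p0:(3,1)->(3,0)->EXIT | p1:escaped | p2:(3,1)->(3,0)->EXIT | p3:escaped | p4:escaped
Exit steps: [5, 3, 5, 4, 2]
First to escape: p4 at step 2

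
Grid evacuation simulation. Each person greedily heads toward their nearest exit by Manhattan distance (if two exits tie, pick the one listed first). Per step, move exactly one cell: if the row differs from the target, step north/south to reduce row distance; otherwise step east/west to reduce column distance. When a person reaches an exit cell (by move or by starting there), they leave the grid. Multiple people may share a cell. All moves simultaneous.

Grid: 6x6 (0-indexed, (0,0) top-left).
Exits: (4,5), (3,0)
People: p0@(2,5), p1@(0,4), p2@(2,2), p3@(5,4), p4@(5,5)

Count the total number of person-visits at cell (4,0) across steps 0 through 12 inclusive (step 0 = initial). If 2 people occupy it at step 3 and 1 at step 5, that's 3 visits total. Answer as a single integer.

Answer: 0

Derivation:
Step 0: p0@(2,5) p1@(0,4) p2@(2,2) p3@(5,4) p4@(5,5) -> at (4,0): 0 [-], cum=0
Step 1: p0@(3,5) p1@(1,4) p2@(3,2) p3@(4,4) p4@ESC -> at (4,0): 0 [-], cum=0
Step 2: p0@ESC p1@(2,4) p2@(3,1) p3@ESC p4@ESC -> at (4,0): 0 [-], cum=0
Step 3: p0@ESC p1@(3,4) p2@ESC p3@ESC p4@ESC -> at (4,0): 0 [-], cum=0
Step 4: p0@ESC p1@(4,4) p2@ESC p3@ESC p4@ESC -> at (4,0): 0 [-], cum=0
Step 5: p0@ESC p1@ESC p2@ESC p3@ESC p4@ESC -> at (4,0): 0 [-], cum=0
Total visits = 0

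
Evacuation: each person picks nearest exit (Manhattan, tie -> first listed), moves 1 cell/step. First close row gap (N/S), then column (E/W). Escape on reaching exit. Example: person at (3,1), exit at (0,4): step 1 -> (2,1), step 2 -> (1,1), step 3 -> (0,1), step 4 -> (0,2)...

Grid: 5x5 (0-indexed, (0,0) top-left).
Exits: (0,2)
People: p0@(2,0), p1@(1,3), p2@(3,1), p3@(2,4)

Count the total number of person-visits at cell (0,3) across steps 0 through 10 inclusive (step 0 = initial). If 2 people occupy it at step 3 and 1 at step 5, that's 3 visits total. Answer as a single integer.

Step 0: p0@(2,0) p1@(1,3) p2@(3,1) p3@(2,4) -> at (0,3): 0 [-], cum=0
Step 1: p0@(1,0) p1@(0,3) p2@(2,1) p3@(1,4) -> at (0,3): 1 [p1], cum=1
Step 2: p0@(0,0) p1@ESC p2@(1,1) p3@(0,4) -> at (0,3): 0 [-], cum=1
Step 3: p0@(0,1) p1@ESC p2@(0,1) p3@(0,3) -> at (0,3): 1 [p3], cum=2
Step 4: p0@ESC p1@ESC p2@ESC p3@ESC -> at (0,3): 0 [-], cum=2
Total visits = 2

Answer: 2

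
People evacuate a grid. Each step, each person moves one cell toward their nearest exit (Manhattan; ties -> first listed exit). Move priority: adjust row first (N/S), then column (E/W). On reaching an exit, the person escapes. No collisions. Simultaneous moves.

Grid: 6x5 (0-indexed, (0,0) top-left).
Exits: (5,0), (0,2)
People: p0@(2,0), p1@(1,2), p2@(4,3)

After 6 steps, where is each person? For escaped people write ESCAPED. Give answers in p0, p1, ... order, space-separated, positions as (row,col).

Step 1: p0:(2,0)->(3,0) | p1:(1,2)->(0,2)->EXIT | p2:(4,3)->(5,3)
Step 2: p0:(3,0)->(4,0) | p1:escaped | p2:(5,3)->(5,2)
Step 3: p0:(4,0)->(5,0)->EXIT | p1:escaped | p2:(5,2)->(5,1)
Step 4: p0:escaped | p1:escaped | p2:(5,1)->(5,0)->EXIT

ESCAPED ESCAPED ESCAPED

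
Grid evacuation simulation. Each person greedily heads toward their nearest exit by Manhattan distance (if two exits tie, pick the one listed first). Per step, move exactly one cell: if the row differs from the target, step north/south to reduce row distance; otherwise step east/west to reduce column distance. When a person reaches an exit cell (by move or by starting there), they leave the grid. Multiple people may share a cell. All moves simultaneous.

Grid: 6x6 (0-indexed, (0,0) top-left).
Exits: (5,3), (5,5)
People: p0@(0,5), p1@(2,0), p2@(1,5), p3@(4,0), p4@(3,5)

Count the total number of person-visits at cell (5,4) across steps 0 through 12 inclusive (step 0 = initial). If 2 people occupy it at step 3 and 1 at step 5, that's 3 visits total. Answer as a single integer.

Answer: 0

Derivation:
Step 0: p0@(0,5) p1@(2,0) p2@(1,5) p3@(4,0) p4@(3,5) -> at (5,4): 0 [-], cum=0
Step 1: p0@(1,5) p1@(3,0) p2@(2,5) p3@(5,0) p4@(4,5) -> at (5,4): 0 [-], cum=0
Step 2: p0@(2,5) p1@(4,0) p2@(3,5) p3@(5,1) p4@ESC -> at (5,4): 0 [-], cum=0
Step 3: p0@(3,5) p1@(5,0) p2@(4,5) p3@(5,2) p4@ESC -> at (5,4): 0 [-], cum=0
Step 4: p0@(4,5) p1@(5,1) p2@ESC p3@ESC p4@ESC -> at (5,4): 0 [-], cum=0
Step 5: p0@ESC p1@(5,2) p2@ESC p3@ESC p4@ESC -> at (5,4): 0 [-], cum=0
Step 6: p0@ESC p1@ESC p2@ESC p3@ESC p4@ESC -> at (5,4): 0 [-], cum=0
Total visits = 0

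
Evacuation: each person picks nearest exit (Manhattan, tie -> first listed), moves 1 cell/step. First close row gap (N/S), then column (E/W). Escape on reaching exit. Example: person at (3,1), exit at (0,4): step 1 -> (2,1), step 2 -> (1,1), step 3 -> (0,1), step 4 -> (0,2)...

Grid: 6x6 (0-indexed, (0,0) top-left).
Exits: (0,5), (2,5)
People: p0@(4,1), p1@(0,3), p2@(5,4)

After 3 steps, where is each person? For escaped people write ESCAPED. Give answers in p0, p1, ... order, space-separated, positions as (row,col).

Step 1: p0:(4,1)->(3,1) | p1:(0,3)->(0,4) | p2:(5,4)->(4,4)
Step 2: p0:(3,1)->(2,1) | p1:(0,4)->(0,5)->EXIT | p2:(4,4)->(3,4)
Step 3: p0:(2,1)->(2,2) | p1:escaped | p2:(3,4)->(2,4)

(2,2) ESCAPED (2,4)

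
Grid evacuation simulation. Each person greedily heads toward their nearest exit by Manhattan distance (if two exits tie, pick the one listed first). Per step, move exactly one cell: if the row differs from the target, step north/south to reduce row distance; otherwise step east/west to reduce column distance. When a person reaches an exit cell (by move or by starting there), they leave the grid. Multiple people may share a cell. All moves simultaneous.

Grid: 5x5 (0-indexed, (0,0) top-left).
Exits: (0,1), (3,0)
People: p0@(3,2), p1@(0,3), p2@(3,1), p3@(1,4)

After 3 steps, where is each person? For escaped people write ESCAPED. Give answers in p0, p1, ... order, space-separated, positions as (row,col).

Step 1: p0:(3,2)->(3,1) | p1:(0,3)->(0,2) | p2:(3,1)->(3,0)->EXIT | p3:(1,4)->(0,4)
Step 2: p0:(3,1)->(3,0)->EXIT | p1:(0,2)->(0,1)->EXIT | p2:escaped | p3:(0,4)->(0,3)
Step 3: p0:escaped | p1:escaped | p2:escaped | p3:(0,3)->(0,2)

ESCAPED ESCAPED ESCAPED (0,2)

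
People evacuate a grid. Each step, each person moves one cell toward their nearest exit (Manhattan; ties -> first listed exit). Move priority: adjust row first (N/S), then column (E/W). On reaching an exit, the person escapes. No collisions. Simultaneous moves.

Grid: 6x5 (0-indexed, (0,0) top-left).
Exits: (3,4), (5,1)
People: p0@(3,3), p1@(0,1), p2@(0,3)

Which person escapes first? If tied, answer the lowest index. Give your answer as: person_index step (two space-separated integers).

Step 1: p0:(3,3)->(3,4)->EXIT | p1:(0,1)->(1,1) | p2:(0,3)->(1,3)
Step 2: p0:escaped | p1:(1,1)->(2,1) | p2:(1,3)->(2,3)
Step 3: p0:escaped | p1:(2,1)->(3,1) | p2:(2,3)->(3,3)
Step 4: p0:escaped | p1:(3,1)->(4,1) | p2:(3,3)->(3,4)->EXIT
Step 5: p0:escaped | p1:(4,1)->(5,1)->EXIT | p2:escaped
Exit steps: [1, 5, 4]
First to escape: p0 at step 1

Answer: 0 1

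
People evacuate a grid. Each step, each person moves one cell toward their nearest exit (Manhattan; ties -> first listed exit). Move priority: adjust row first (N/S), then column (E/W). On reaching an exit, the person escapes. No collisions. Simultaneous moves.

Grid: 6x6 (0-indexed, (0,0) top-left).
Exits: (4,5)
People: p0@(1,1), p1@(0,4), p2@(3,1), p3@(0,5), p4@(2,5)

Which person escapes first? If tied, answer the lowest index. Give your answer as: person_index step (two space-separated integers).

Answer: 4 2

Derivation:
Step 1: p0:(1,1)->(2,1) | p1:(0,4)->(1,4) | p2:(3,1)->(4,1) | p3:(0,5)->(1,5) | p4:(2,5)->(3,5)
Step 2: p0:(2,1)->(3,1) | p1:(1,4)->(2,4) | p2:(4,1)->(4,2) | p3:(1,5)->(2,5) | p4:(3,5)->(4,5)->EXIT
Step 3: p0:(3,1)->(4,1) | p1:(2,4)->(3,4) | p2:(4,2)->(4,3) | p3:(2,5)->(3,5) | p4:escaped
Step 4: p0:(4,1)->(4,2) | p1:(3,4)->(4,4) | p2:(4,3)->(4,4) | p3:(3,5)->(4,5)->EXIT | p4:escaped
Step 5: p0:(4,2)->(4,3) | p1:(4,4)->(4,5)->EXIT | p2:(4,4)->(4,5)->EXIT | p3:escaped | p4:escaped
Step 6: p0:(4,3)->(4,4) | p1:escaped | p2:escaped | p3:escaped | p4:escaped
Step 7: p0:(4,4)->(4,5)->EXIT | p1:escaped | p2:escaped | p3:escaped | p4:escaped
Exit steps: [7, 5, 5, 4, 2]
First to escape: p4 at step 2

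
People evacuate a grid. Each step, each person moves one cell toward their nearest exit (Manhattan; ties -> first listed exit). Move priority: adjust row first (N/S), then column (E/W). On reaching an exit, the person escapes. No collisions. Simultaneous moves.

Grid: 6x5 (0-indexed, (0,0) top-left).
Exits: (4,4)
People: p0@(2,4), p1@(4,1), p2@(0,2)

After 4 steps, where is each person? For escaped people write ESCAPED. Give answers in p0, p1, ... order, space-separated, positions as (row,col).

Step 1: p0:(2,4)->(3,4) | p1:(4,1)->(4,2) | p2:(0,2)->(1,2)
Step 2: p0:(3,4)->(4,4)->EXIT | p1:(4,2)->(4,3) | p2:(1,2)->(2,2)
Step 3: p0:escaped | p1:(4,3)->(4,4)->EXIT | p2:(2,2)->(3,2)
Step 4: p0:escaped | p1:escaped | p2:(3,2)->(4,2)

ESCAPED ESCAPED (4,2)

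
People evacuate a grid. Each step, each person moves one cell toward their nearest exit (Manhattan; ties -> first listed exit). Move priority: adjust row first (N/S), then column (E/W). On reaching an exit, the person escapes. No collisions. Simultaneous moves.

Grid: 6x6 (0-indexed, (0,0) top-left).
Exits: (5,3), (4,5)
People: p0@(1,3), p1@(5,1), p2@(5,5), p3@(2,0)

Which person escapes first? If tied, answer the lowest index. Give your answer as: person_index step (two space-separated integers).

Step 1: p0:(1,3)->(2,3) | p1:(5,1)->(5,2) | p2:(5,5)->(4,5)->EXIT | p3:(2,0)->(3,0)
Step 2: p0:(2,3)->(3,3) | p1:(5,2)->(5,3)->EXIT | p2:escaped | p3:(3,0)->(4,0)
Step 3: p0:(3,3)->(4,3) | p1:escaped | p2:escaped | p3:(4,0)->(5,0)
Step 4: p0:(4,3)->(5,3)->EXIT | p1:escaped | p2:escaped | p3:(5,0)->(5,1)
Step 5: p0:escaped | p1:escaped | p2:escaped | p3:(5,1)->(5,2)
Step 6: p0:escaped | p1:escaped | p2:escaped | p3:(5,2)->(5,3)->EXIT
Exit steps: [4, 2, 1, 6]
First to escape: p2 at step 1

Answer: 2 1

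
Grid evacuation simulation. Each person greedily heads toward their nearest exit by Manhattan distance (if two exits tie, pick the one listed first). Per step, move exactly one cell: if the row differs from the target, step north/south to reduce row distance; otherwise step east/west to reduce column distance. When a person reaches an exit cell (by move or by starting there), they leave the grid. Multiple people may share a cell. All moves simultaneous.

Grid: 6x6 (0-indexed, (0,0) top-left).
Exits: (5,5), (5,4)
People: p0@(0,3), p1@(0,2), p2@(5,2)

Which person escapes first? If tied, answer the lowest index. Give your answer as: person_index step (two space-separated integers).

Answer: 2 2

Derivation:
Step 1: p0:(0,3)->(1,3) | p1:(0,2)->(1,2) | p2:(5,2)->(5,3)
Step 2: p0:(1,3)->(2,3) | p1:(1,2)->(2,2) | p2:(5,3)->(5,4)->EXIT
Step 3: p0:(2,3)->(3,3) | p1:(2,2)->(3,2) | p2:escaped
Step 4: p0:(3,3)->(4,3) | p1:(3,2)->(4,2) | p2:escaped
Step 5: p0:(4,3)->(5,3) | p1:(4,2)->(5,2) | p2:escaped
Step 6: p0:(5,3)->(5,4)->EXIT | p1:(5,2)->(5,3) | p2:escaped
Step 7: p0:escaped | p1:(5,3)->(5,4)->EXIT | p2:escaped
Exit steps: [6, 7, 2]
First to escape: p2 at step 2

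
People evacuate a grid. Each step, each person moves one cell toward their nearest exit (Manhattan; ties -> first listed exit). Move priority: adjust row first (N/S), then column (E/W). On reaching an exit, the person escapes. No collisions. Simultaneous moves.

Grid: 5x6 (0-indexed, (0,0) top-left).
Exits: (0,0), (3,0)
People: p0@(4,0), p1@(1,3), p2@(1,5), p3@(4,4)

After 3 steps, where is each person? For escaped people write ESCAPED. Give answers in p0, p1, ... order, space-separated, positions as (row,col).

Step 1: p0:(4,0)->(3,0)->EXIT | p1:(1,3)->(0,3) | p2:(1,5)->(0,5) | p3:(4,4)->(3,4)
Step 2: p0:escaped | p1:(0,3)->(0,2) | p2:(0,5)->(0,4) | p3:(3,4)->(3,3)
Step 3: p0:escaped | p1:(0,2)->(0,1) | p2:(0,4)->(0,3) | p3:(3,3)->(3,2)

ESCAPED (0,1) (0,3) (3,2)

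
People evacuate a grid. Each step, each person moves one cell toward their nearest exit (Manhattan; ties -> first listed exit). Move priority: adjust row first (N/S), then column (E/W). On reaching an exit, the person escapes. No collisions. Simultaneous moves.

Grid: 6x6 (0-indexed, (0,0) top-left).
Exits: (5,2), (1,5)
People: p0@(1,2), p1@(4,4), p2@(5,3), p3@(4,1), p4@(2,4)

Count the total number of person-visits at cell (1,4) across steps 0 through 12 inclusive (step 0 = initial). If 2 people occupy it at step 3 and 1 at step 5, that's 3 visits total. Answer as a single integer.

Step 0: p0@(1,2) p1@(4,4) p2@(5,3) p3@(4,1) p4@(2,4) -> at (1,4): 0 [-], cum=0
Step 1: p0@(1,3) p1@(5,4) p2@ESC p3@(5,1) p4@(1,4) -> at (1,4): 1 [p4], cum=1
Step 2: p0@(1,4) p1@(5,3) p2@ESC p3@ESC p4@ESC -> at (1,4): 1 [p0], cum=2
Step 3: p0@ESC p1@ESC p2@ESC p3@ESC p4@ESC -> at (1,4): 0 [-], cum=2
Total visits = 2

Answer: 2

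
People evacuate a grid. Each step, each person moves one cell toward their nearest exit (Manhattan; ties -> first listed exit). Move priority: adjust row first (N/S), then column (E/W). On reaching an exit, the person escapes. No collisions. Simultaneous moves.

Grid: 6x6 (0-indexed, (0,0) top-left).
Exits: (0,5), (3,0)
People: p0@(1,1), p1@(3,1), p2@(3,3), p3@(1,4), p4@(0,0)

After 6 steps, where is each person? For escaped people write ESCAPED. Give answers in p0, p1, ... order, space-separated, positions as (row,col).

Step 1: p0:(1,1)->(2,1) | p1:(3,1)->(3,0)->EXIT | p2:(3,3)->(3,2) | p3:(1,4)->(0,4) | p4:(0,0)->(1,0)
Step 2: p0:(2,1)->(3,1) | p1:escaped | p2:(3,2)->(3,1) | p3:(0,4)->(0,5)->EXIT | p4:(1,0)->(2,0)
Step 3: p0:(3,1)->(3,0)->EXIT | p1:escaped | p2:(3,1)->(3,0)->EXIT | p3:escaped | p4:(2,0)->(3,0)->EXIT

ESCAPED ESCAPED ESCAPED ESCAPED ESCAPED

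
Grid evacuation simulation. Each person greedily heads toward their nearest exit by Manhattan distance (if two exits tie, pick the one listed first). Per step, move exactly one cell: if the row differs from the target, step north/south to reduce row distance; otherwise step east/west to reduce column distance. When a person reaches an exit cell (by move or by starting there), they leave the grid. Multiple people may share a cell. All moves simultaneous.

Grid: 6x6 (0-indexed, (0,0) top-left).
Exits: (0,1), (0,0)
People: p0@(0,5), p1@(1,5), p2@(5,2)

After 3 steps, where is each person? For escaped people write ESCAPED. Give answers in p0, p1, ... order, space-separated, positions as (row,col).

Step 1: p0:(0,5)->(0,4) | p1:(1,5)->(0,5) | p2:(5,2)->(4,2)
Step 2: p0:(0,4)->(0,3) | p1:(0,5)->(0,4) | p2:(4,2)->(3,2)
Step 3: p0:(0,3)->(0,2) | p1:(0,4)->(0,3) | p2:(3,2)->(2,2)

(0,2) (0,3) (2,2)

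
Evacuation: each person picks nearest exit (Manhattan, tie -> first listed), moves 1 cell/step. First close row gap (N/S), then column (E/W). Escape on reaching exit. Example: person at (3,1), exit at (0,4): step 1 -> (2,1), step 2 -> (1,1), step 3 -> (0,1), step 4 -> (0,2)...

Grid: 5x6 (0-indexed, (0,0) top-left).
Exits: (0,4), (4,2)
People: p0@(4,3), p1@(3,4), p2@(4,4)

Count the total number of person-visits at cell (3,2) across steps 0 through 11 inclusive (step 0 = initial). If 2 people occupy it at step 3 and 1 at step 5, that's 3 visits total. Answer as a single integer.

Step 0: p0@(4,3) p1@(3,4) p2@(4,4) -> at (3,2): 0 [-], cum=0
Step 1: p0@ESC p1@(2,4) p2@(4,3) -> at (3,2): 0 [-], cum=0
Step 2: p0@ESC p1@(1,4) p2@ESC -> at (3,2): 0 [-], cum=0
Step 3: p0@ESC p1@ESC p2@ESC -> at (3,2): 0 [-], cum=0
Total visits = 0

Answer: 0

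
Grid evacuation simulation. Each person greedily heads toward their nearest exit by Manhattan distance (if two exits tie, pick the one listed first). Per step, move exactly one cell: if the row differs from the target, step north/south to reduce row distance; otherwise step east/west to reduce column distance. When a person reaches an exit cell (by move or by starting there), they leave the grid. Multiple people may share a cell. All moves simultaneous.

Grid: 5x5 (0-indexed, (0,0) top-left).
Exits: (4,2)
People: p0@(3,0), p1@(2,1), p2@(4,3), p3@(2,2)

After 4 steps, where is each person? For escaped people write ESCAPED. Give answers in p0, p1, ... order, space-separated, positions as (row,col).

Step 1: p0:(3,0)->(4,0) | p1:(2,1)->(3,1) | p2:(4,3)->(4,2)->EXIT | p3:(2,2)->(3,2)
Step 2: p0:(4,0)->(4,1) | p1:(3,1)->(4,1) | p2:escaped | p3:(3,2)->(4,2)->EXIT
Step 3: p0:(4,1)->(4,2)->EXIT | p1:(4,1)->(4,2)->EXIT | p2:escaped | p3:escaped

ESCAPED ESCAPED ESCAPED ESCAPED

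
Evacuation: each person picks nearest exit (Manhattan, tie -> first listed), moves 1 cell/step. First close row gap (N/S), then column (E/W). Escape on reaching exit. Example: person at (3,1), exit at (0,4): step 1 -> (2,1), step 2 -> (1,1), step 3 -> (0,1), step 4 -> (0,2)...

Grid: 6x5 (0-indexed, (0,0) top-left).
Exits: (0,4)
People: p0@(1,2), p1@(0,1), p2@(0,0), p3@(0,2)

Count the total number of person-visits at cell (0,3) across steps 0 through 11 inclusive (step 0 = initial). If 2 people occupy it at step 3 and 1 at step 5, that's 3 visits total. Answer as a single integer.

Answer: 4

Derivation:
Step 0: p0@(1,2) p1@(0,1) p2@(0,0) p3@(0,2) -> at (0,3): 0 [-], cum=0
Step 1: p0@(0,2) p1@(0,2) p2@(0,1) p3@(0,3) -> at (0,3): 1 [p3], cum=1
Step 2: p0@(0,3) p1@(0,3) p2@(0,2) p3@ESC -> at (0,3): 2 [p0,p1], cum=3
Step 3: p0@ESC p1@ESC p2@(0,3) p3@ESC -> at (0,3): 1 [p2], cum=4
Step 4: p0@ESC p1@ESC p2@ESC p3@ESC -> at (0,3): 0 [-], cum=4
Total visits = 4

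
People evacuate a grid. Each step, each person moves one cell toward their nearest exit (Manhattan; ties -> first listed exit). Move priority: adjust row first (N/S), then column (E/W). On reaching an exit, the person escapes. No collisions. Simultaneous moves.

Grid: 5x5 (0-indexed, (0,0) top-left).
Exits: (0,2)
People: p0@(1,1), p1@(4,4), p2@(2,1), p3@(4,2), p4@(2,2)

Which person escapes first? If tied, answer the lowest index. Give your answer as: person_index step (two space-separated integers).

Answer: 0 2

Derivation:
Step 1: p0:(1,1)->(0,1) | p1:(4,4)->(3,4) | p2:(2,1)->(1,1) | p3:(4,2)->(3,2) | p4:(2,2)->(1,2)
Step 2: p0:(0,1)->(0,2)->EXIT | p1:(3,4)->(2,4) | p2:(1,1)->(0,1) | p3:(3,2)->(2,2) | p4:(1,2)->(0,2)->EXIT
Step 3: p0:escaped | p1:(2,4)->(1,4) | p2:(0,1)->(0,2)->EXIT | p3:(2,2)->(1,2) | p4:escaped
Step 4: p0:escaped | p1:(1,4)->(0,4) | p2:escaped | p3:(1,2)->(0,2)->EXIT | p4:escaped
Step 5: p0:escaped | p1:(0,4)->(0,3) | p2:escaped | p3:escaped | p4:escaped
Step 6: p0:escaped | p1:(0,3)->(0,2)->EXIT | p2:escaped | p3:escaped | p4:escaped
Exit steps: [2, 6, 3, 4, 2]
First to escape: p0 at step 2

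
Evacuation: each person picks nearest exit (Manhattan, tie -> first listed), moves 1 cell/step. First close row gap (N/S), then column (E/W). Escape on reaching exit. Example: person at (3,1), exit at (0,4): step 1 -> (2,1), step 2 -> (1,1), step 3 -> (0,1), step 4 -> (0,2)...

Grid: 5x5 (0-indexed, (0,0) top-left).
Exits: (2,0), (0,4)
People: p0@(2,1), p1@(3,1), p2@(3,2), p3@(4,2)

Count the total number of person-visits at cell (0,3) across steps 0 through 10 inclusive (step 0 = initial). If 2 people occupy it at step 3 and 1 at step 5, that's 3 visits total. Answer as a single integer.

Answer: 0

Derivation:
Step 0: p0@(2,1) p1@(3,1) p2@(3,2) p3@(4,2) -> at (0,3): 0 [-], cum=0
Step 1: p0@ESC p1@(2,1) p2@(2,2) p3@(3,2) -> at (0,3): 0 [-], cum=0
Step 2: p0@ESC p1@ESC p2@(2,1) p3@(2,2) -> at (0,3): 0 [-], cum=0
Step 3: p0@ESC p1@ESC p2@ESC p3@(2,1) -> at (0,3): 0 [-], cum=0
Step 4: p0@ESC p1@ESC p2@ESC p3@ESC -> at (0,3): 0 [-], cum=0
Total visits = 0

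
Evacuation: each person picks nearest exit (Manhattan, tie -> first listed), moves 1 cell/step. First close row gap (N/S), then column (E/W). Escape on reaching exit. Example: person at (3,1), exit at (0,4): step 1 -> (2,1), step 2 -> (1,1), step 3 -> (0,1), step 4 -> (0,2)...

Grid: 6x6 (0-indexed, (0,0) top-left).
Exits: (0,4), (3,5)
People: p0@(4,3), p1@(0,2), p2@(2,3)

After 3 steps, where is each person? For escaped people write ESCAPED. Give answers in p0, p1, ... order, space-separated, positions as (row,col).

Step 1: p0:(4,3)->(3,3) | p1:(0,2)->(0,3) | p2:(2,3)->(1,3)
Step 2: p0:(3,3)->(3,4) | p1:(0,3)->(0,4)->EXIT | p2:(1,3)->(0,3)
Step 3: p0:(3,4)->(3,5)->EXIT | p1:escaped | p2:(0,3)->(0,4)->EXIT

ESCAPED ESCAPED ESCAPED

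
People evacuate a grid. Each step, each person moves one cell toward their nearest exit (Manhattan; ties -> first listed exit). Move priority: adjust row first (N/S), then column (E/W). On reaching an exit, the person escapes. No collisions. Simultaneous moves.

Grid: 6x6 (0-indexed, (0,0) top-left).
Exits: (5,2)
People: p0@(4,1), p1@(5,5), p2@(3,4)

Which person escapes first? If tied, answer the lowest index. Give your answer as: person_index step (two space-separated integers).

Step 1: p0:(4,1)->(5,1) | p1:(5,5)->(5,4) | p2:(3,4)->(4,4)
Step 2: p0:(5,1)->(5,2)->EXIT | p1:(5,4)->(5,3) | p2:(4,4)->(5,4)
Step 3: p0:escaped | p1:(5,3)->(5,2)->EXIT | p2:(5,4)->(5,3)
Step 4: p0:escaped | p1:escaped | p2:(5,3)->(5,2)->EXIT
Exit steps: [2, 3, 4]
First to escape: p0 at step 2

Answer: 0 2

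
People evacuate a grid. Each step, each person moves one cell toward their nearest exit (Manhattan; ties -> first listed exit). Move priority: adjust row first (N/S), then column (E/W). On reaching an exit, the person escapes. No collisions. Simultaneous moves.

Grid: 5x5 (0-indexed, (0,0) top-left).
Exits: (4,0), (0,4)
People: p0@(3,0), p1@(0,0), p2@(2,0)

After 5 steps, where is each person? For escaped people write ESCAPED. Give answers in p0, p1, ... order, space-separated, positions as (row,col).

Step 1: p0:(3,0)->(4,0)->EXIT | p1:(0,0)->(1,0) | p2:(2,0)->(3,0)
Step 2: p0:escaped | p1:(1,0)->(2,0) | p2:(3,0)->(4,0)->EXIT
Step 3: p0:escaped | p1:(2,0)->(3,0) | p2:escaped
Step 4: p0:escaped | p1:(3,0)->(4,0)->EXIT | p2:escaped

ESCAPED ESCAPED ESCAPED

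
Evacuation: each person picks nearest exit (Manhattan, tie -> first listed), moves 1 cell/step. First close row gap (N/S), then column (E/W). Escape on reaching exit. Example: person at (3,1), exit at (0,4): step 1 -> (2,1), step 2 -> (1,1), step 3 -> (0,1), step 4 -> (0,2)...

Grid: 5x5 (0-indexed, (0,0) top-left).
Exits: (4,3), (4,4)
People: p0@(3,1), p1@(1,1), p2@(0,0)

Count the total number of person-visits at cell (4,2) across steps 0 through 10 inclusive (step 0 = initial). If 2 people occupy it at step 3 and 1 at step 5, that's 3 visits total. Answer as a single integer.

Answer: 3

Derivation:
Step 0: p0@(3,1) p1@(1,1) p2@(0,0) -> at (4,2): 0 [-], cum=0
Step 1: p0@(4,1) p1@(2,1) p2@(1,0) -> at (4,2): 0 [-], cum=0
Step 2: p0@(4,2) p1@(3,1) p2@(2,0) -> at (4,2): 1 [p0], cum=1
Step 3: p0@ESC p1@(4,1) p2@(3,0) -> at (4,2): 0 [-], cum=1
Step 4: p0@ESC p1@(4,2) p2@(4,0) -> at (4,2): 1 [p1], cum=2
Step 5: p0@ESC p1@ESC p2@(4,1) -> at (4,2): 0 [-], cum=2
Step 6: p0@ESC p1@ESC p2@(4,2) -> at (4,2): 1 [p2], cum=3
Step 7: p0@ESC p1@ESC p2@ESC -> at (4,2): 0 [-], cum=3
Total visits = 3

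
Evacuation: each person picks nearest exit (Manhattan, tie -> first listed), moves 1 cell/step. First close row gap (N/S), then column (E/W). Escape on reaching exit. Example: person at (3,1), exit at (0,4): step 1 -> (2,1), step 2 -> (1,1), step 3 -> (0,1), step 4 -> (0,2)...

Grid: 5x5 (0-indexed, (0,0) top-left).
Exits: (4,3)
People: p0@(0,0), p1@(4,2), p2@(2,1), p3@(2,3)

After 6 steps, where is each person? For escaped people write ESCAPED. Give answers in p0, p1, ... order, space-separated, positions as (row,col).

Step 1: p0:(0,0)->(1,0) | p1:(4,2)->(4,3)->EXIT | p2:(2,1)->(3,1) | p3:(2,3)->(3,3)
Step 2: p0:(1,0)->(2,0) | p1:escaped | p2:(3,1)->(4,1) | p3:(3,3)->(4,3)->EXIT
Step 3: p0:(2,0)->(3,0) | p1:escaped | p2:(4,1)->(4,2) | p3:escaped
Step 4: p0:(3,0)->(4,0) | p1:escaped | p2:(4,2)->(4,3)->EXIT | p3:escaped
Step 5: p0:(4,0)->(4,1) | p1:escaped | p2:escaped | p3:escaped
Step 6: p0:(4,1)->(4,2) | p1:escaped | p2:escaped | p3:escaped

(4,2) ESCAPED ESCAPED ESCAPED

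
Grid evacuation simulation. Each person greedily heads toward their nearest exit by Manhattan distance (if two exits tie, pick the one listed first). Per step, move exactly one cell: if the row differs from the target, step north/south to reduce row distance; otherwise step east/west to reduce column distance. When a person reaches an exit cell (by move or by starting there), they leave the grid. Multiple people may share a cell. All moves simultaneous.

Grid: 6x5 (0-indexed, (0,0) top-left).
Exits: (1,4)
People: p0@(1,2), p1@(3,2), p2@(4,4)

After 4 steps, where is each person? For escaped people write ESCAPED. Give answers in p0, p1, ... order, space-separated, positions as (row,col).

Step 1: p0:(1,2)->(1,3) | p1:(3,2)->(2,2) | p2:(4,4)->(3,4)
Step 2: p0:(1,3)->(1,4)->EXIT | p1:(2,2)->(1,2) | p2:(3,4)->(2,4)
Step 3: p0:escaped | p1:(1,2)->(1,3) | p2:(2,4)->(1,4)->EXIT
Step 4: p0:escaped | p1:(1,3)->(1,4)->EXIT | p2:escaped

ESCAPED ESCAPED ESCAPED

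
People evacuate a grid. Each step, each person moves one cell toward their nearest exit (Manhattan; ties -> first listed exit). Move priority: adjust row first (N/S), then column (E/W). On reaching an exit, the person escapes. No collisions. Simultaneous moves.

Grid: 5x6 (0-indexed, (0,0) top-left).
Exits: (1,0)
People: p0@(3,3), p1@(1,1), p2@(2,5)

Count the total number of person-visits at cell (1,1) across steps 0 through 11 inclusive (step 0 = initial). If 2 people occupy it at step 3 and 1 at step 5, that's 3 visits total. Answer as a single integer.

Step 0: p0@(3,3) p1@(1,1) p2@(2,5) -> at (1,1): 1 [p1], cum=1
Step 1: p0@(2,3) p1@ESC p2@(1,5) -> at (1,1): 0 [-], cum=1
Step 2: p0@(1,3) p1@ESC p2@(1,4) -> at (1,1): 0 [-], cum=1
Step 3: p0@(1,2) p1@ESC p2@(1,3) -> at (1,1): 0 [-], cum=1
Step 4: p0@(1,1) p1@ESC p2@(1,2) -> at (1,1): 1 [p0], cum=2
Step 5: p0@ESC p1@ESC p2@(1,1) -> at (1,1): 1 [p2], cum=3
Step 6: p0@ESC p1@ESC p2@ESC -> at (1,1): 0 [-], cum=3
Total visits = 3

Answer: 3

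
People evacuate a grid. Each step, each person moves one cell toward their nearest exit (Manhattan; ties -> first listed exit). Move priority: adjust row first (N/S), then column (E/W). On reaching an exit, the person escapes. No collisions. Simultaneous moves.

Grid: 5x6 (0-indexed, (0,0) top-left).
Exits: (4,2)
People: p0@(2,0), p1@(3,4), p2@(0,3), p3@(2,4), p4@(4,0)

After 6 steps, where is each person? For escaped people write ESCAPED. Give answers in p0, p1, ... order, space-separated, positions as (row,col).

Step 1: p0:(2,0)->(3,0) | p1:(3,4)->(4,4) | p2:(0,3)->(1,3) | p3:(2,4)->(3,4) | p4:(4,0)->(4,1)
Step 2: p0:(3,0)->(4,0) | p1:(4,4)->(4,3) | p2:(1,3)->(2,3) | p3:(3,4)->(4,4) | p4:(4,1)->(4,2)->EXIT
Step 3: p0:(4,0)->(4,1) | p1:(4,3)->(4,2)->EXIT | p2:(2,3)->(3,3) | p3:(4,4)->(4,3) | p4:escaped
Step 4: p0:(4,1)->(4,2)->EXIT | p1:escaped | p2:(3,3)->(4,3) | p3:(4,3)->(4,2)->EXIT | p4:escaped
Step 5: p0:escaped | p1:escaped | p2:(4,3)->(4,2)->EXIT | p3:escaped | p4:escaped

ESCAPED ESCAPED ESCAPED ESCAPED ESCAPED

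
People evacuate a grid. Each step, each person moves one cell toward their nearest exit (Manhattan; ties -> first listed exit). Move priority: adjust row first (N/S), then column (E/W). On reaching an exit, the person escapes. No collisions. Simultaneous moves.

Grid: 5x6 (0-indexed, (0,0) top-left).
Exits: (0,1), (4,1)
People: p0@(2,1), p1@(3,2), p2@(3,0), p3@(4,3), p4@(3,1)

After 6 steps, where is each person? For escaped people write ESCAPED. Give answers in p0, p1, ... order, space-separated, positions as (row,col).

Step 1: p0:(2,1)->(1,1) | p1:(3,2)->(4,2) | p2:(3,0)->(4,0) | p3:(4,3)->(4,2) | p4:(3,1)->(4,1)->EXIT
Step 2: p0:(1,1)->(0,1)->EXIT | p1:(4,2)->(4,1)->EXIT | p2:(4,0)->(4,1)->EXIT | p3:(4,2)->(4,1)->EXIT | p4:escaped

ESCAPED ESCAPED ESCAPED ESCAPED ESCAPED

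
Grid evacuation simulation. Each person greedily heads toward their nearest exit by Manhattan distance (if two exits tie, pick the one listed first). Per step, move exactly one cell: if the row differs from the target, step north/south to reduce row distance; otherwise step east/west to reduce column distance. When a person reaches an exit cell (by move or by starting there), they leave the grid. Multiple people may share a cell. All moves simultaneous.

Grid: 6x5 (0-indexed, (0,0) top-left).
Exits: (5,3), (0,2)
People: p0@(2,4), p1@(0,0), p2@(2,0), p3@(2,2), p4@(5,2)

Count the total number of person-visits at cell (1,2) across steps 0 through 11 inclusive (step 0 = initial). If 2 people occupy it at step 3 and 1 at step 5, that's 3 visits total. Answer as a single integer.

Answer: 1

Derivation:
Step 0: p0@(2,4) p1@(0,0) p2@(2,0) p3@(2,2) p4@(5,2) -> at (1,2): 0 [-], cum=0
Step 1: p0@(3,4) p1@(0,1) p2@(1,0) p3@(1,2) p4@ESC -> at (1,2): 1 [p3], cum=1
Step 2: p0@(4,4) p1@ESC p2@(0,0) p3@ESC p4@ESC -> at (1,2): 0 [-], cum=1
Step 3: p0@(5,4) p1@ESC p2@(0,1) p3@ESC p4@ESC -> at (1,2): 0 [-], cum=1
Step 4: p0@ESC p1@ESC p2@ESC p3@ESC p4@ESC -> at (1,2): 0 [-], cum=1
Total visits = 1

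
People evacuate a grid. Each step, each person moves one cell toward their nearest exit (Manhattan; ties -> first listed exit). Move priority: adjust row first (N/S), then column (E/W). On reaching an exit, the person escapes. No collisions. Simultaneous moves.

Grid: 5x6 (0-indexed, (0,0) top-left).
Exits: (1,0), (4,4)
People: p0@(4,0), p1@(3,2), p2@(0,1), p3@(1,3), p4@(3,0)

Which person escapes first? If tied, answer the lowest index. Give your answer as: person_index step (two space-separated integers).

Step 1: p0:(4,0)->(3,0) | p1:(3,2)->(4,2) | p2:(0,1)->(1,1) | p3:(1,3)->(1,2) | p4:(3,0)->(2,0)
Step 2: p0:(3,0)->(2,0) | p1:(4,2)->(4,3) | p2:(1,1)->(1,0)->EXIT | p3:(1,2)->(1,1) | p4:(2,0)->(1,0)->EXIT
Step 3: p0:(2,0)->(1,0)->EXIT | p1:(4,3)->(4,4)->EXIT | p2:escaped | p3:(1,1)->(1,0)->EXIT | p4:escaped
Exit steps: [3, 3, 2, 3, 2]
First to escape: p2 at step 2

Answer: 2 2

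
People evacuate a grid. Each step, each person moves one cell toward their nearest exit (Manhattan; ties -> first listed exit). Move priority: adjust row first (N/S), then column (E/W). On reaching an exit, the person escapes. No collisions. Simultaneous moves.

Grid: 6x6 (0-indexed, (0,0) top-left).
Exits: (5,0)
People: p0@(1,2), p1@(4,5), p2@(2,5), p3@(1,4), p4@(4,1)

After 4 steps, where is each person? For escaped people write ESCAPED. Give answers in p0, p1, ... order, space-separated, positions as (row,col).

Step 1: p0:(1,2)->(2,2) | p1:(4,5)->(5,5) | p2:(2,5)->(3,5) | p3:(1,4)->(2,4) | p4:(4,1)->(5,1)
Step 2: p0:(2,2)->(3,2) | p1:(5,5)->(5,4) | p2:(3,5)->(4,5) | p3:(2,4)->(3,4) | p4:(5,1)->(5,0)->EXIT
Step 3: p0:(3,2)->(4,2) | p1:(5,4)->(5,3) | p2:(4,5)->(5,5) | p3:(3,4)->(4,4) | p4:escaped
Step 4: p0:(4,2)->(5,2) | p1:(5,3)->(5,2) | p2:(5,5)->(5,4) | p3:(4,4)->(5,4) | p4:escaped

(5,2) (5,2) (5,4) (5,4) ESCAPED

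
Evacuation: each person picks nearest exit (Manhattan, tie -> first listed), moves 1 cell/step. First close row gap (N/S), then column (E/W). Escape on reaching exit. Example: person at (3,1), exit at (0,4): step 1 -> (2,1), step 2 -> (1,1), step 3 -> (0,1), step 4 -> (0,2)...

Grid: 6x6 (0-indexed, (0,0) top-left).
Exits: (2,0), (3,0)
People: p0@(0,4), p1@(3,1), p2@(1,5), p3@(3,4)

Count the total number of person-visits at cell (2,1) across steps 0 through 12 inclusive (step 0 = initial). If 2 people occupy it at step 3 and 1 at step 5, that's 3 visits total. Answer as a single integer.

Answer: 2

Derivation:
Step 0: p0@(0,4) p1@(3,1) p2@(1,5) p3@(3,4) -> at (2,1): 0 [-], cum=0
Step 1: p0@(1,4) p1@ESC p2@(2,5) p3@(3,3) -> at (2,1): 0 [-], cum=0
Step 2: p0@(2,4) p1@ESC p2@(2,4) p3@(3,2) -> at (2,1): 0 [-], cum=0
Step 3: p0@(2,3) p1@ESC p2@(2,3) p3@(3,1) -> at (2,1): 0 [-], cum=0
Step 4: p0@(2,2) p1@ESC p2@(2,2) p3@ESC -> at (2,1): 0 [-], cum=0
Step 5: p0@(2,1) p1@ESC p2@(2,1) p3@ESC -> at (2,1): 2 [p0,p2], cum=2
Step 6: p0@ESC p1@ESC p2@ESC p3@ESC -> at (2,1): 0 [-], cum=2
Total visits = 2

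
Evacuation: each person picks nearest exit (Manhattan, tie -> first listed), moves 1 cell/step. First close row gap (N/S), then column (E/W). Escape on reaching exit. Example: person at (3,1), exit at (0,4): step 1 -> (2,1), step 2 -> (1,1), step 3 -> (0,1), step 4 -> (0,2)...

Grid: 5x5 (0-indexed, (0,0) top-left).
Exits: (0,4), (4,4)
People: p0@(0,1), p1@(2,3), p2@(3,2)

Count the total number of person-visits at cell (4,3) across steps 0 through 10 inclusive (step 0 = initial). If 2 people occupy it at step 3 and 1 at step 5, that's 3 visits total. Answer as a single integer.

Answer: 1

Derivation:
Step 0: p0@(0,1) p1@(2,3) p2@(3,2) -> at (4,3): 0 [-], cum=0
Step 1: p0@(0,2) p1@(1,3) p2@(4,2) -> at (4,3): 0 [-], cum=0
Step 2: p0@(0,3) p1@(0,3) p2@(4,3) -> at (4,3): 1 [p2], cum=1
Step 3: p0@ESC p1@ESC p2@ESC -> at (4,3): 0 [-], cum=1
Total visits = 1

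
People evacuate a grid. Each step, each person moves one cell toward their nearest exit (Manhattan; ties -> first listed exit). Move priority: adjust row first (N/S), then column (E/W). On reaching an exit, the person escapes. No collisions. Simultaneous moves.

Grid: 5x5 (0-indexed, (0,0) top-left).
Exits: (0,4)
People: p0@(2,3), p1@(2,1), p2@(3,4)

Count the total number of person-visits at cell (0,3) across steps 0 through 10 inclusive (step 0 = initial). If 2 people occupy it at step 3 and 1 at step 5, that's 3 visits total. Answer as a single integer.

Answer: 2

Derivation:
Step 0: p0@(2,3) p1@(2,1) p2@(3,4) -> at (0,3): 0 [-], cum=0
Step 1: p0@(1,3) p1@(1,1) p2@(2,4) -> at (0,3): 0 [-], cum=0
Step 2: p0@(0,3) p1@(0,1) p2@(1,4) -> at (0,3): 1 [p0], cum=1
Step 3: p0@ESC p1@(0,2) p2@ESC -> at (0,3): 0 [-], cum=1
Step 4: p0@ESC p1@(0,3) p2@ESC -> at (0,3): 1 [p1], cum=2
Step 5: p0@ESC p1@ESC p2@ESC -> at (0,3): 0 [-], cum=2
Total visits = 2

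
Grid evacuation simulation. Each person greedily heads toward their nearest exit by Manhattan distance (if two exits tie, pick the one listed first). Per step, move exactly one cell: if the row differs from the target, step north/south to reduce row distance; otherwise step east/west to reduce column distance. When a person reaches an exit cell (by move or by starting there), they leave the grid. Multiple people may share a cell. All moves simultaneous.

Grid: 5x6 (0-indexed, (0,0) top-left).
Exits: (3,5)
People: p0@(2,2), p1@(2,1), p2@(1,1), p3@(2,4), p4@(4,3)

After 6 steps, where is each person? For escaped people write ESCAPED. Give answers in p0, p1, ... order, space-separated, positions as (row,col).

Step 1: p0:(2,2)->(3,2) | p1:(2,1)->(3,1) | p2:(1,1)->(2,1) | p3:(2,4)->(3,4) | p4:(4,3)->(3,3)
Step 2: p0:(3,2)->(3,3) | p1:(3,1)->(3,2) | p2:(2,1)->(3,1) | p3:(3,4)->(3,5)->EXIT | p4:(3,3)->(3,4)
Step 3: p0:(3,3)->(3,4) | p1:(3,2)->(3,3) | p2:(3,1)->(3,2) | p3:escaped | p4:(3,4)->(3,5)->EXIT
Step 4: p0:(3,4)->(3,5)->EXIT | p1:(3,3)->(3,4) | p2:(3,2)->(3,3) | p3:escaped | p4:escaped
Step 5: p0:escaped | p1:(3,4)->(3,5)->EXIT | p2:(3,3)->(3,4) | p3:escaped | p4:escaped
Step 6: p0:escaped | p1:escaped | p2:(3,4)->(3,5)->EXIT | p3:escaped | p4:escaped

ESCAPED ESCAPED ESCAPED ESCAPED ESCAPED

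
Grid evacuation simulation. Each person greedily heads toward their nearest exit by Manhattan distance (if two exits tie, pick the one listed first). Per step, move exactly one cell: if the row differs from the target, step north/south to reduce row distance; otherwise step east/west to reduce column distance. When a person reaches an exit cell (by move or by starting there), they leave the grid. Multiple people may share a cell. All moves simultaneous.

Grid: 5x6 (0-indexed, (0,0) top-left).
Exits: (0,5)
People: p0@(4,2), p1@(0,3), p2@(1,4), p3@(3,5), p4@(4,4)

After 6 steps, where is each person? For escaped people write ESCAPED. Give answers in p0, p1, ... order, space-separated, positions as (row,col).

Step 1: p0:(4,2)->(3,2) | p1:(0,3)->(0,4) | p2:(1,4)->(0,4) | p3:(3,5)->(2,5) | p4:(4,4)->(3,4)
Step 2: p0:(3,2)->(2,2) | p1:(0,4)->(0,5)->EXIT | p2:(0,4)->(0,5)->EXIT | p3:(2,5)->(1,5) | p4:(3,4)->(2,4)
Step 3: p0:(2,2)->(1,2) | p1:escaped | p2:escaped | p3:(1,5)->(0,5)->EXIT | p4:(2,4)->(1,4)
Step 4: p0:(1,2)->(0,2) | p1:escaped | p2:escaped | p3:escaped | p4:(1,4)->(0,4)
Step 5: p0:(0,2)->(0,3) | p1:escaped | p2:escaped | p3:escaped | p4:(0,4)->(0,5)->EXIT
Step 6: p0:(0,3)->(0,4) | p1:escaped | p2:escaped | p3:escaped | p4:escaped

(0,4) ESCAPED ESCAPED ESCAPED ESCAPED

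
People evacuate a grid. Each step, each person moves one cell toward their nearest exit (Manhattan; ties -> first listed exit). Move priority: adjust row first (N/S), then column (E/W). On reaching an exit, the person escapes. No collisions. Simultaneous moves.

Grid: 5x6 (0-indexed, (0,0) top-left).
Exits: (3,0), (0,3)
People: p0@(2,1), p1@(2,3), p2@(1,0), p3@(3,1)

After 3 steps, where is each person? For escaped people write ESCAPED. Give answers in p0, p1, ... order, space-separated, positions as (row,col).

Step 1: p0:(2,1)->(3,1) | p1:(2,3)->(1,3) | p2:(1,0)->(2,0) | p3:(3,1)->(3,0)->EXIT
Step 2: p0:(3,1)->(3,0)->EXIT | p1:(1,3)->(0,3)->EXIT | p2:(2,0)->(3,0)->EXIT | p3:escaped

ESCAPED ESCAPED ESCAPED ESCAPED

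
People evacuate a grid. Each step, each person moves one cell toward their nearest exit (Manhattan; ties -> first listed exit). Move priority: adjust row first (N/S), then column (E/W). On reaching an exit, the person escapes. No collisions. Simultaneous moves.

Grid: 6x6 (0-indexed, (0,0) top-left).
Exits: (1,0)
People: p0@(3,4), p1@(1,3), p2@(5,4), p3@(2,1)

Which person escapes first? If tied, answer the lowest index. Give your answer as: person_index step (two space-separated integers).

Answer: 3 2

Derivation:
Step 1: p0:(3,4)->(2,4) | p1:(1,3)->(1,2) | p2:(5,4)->(4,4) | p3:(2,1)->(1,1)
Step 2: p0:(2,4)->(1,4) | p1:(1,2)->(1,1) | p2:(4,4)->(3,4) | p3:(1,1)->(1,0)->EXIT
Step 3: p0:(1,4)->(1,3) | p1:(1,1)->(1,0)->EXIT | p2:(3,4)->(2,4) | p3:escaped
Step 4: p0:(1,3)->(1,2) | p1:escaped | p2:(2,4)->(1,4) | p3:escaped
Step 5: p0:(1,2)->(1,1) | p1:escaped | p2:(1,4)->(1,3) | p3:escaped
Step 6: p0:(1,1)->(1,0)->EXIT | p1:escaped | p2:(1,3)->(1,2) | p3:escaped
Step 7: p0:escaped | p1:escaped | p2:(1,2)->(1,1) | p3:escaped
Step 8: p0:escaped | p1:escaped | p2:(1,1)->(1,0)->EXIT | p3:escaped
Exit steps: [6, 3, 8, 2]
First to escape: p3 at step 2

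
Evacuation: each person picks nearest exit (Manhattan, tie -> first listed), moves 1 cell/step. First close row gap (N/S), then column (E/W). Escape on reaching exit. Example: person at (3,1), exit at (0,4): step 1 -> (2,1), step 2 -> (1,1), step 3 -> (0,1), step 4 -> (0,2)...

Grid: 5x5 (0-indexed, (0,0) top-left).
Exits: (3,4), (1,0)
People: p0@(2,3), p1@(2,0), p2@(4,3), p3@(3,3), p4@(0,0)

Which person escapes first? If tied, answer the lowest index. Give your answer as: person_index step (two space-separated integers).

Answer: 1 1

Derivation:
Step 1: p0:(2,3)->(3,3) | p1:(2,0)->(1,0)->EXIT | p2:(4,3)->(3,3) | p3:(3,3)->(3,4)->EXIT | p4:(0,0)->(1,0)->EXIT
Step 2: p0:(3,3)->(3,4)->EXIT | p1:escaped | p2:(3,3)->(3,4)->EXIT | p3:escaped | p4:escaped
Exit steps: [2, 1, 2, 1, 1]
First to escape: p1 at step 1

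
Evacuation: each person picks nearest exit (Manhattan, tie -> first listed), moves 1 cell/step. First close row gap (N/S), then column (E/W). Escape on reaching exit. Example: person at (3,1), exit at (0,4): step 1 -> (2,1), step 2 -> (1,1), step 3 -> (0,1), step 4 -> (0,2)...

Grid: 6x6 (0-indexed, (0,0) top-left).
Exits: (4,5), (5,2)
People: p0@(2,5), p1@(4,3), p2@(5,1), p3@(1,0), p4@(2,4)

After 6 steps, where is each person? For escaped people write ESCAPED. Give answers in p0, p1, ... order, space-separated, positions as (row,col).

Step 1: p0:(2,5)->(3,5) | p1:(4,3)->(4,4) | p2:(5,1)->(5,2)->EXIT | p3:(1,0)->(2,0) | p4:(2,4)->(3,4)
Step 2: p0:(3,5)->(4,5)->EXIT | p1:(4,4)->(4,5)->EXIT | p2:escaped | p3:(2,0)->(3,0) | p4:(3,4)->(4,4)
Step 3: p0:escaped | p1:escaped | p2:escaped | p3:(3,0)->(4,0) | p4:(4,4)->(4,5)->EXIT
Step 4: p0:escaped | p1:escaped | p2:escaped | p3:(4,0)->(5,0) | p4:escaped
Step 5: p0:escaped | p1:escaped | p2:escaped | p3:(5,0)->(5,1) | p4:escaped
Step 6: p0:escaped | p1:escaped | p2:escaped | p3:(5,1)->(5,2)->EXIT | p4:escaped

ESCAPED ESCAPED ESCAPED ESCAPED ESCAPED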